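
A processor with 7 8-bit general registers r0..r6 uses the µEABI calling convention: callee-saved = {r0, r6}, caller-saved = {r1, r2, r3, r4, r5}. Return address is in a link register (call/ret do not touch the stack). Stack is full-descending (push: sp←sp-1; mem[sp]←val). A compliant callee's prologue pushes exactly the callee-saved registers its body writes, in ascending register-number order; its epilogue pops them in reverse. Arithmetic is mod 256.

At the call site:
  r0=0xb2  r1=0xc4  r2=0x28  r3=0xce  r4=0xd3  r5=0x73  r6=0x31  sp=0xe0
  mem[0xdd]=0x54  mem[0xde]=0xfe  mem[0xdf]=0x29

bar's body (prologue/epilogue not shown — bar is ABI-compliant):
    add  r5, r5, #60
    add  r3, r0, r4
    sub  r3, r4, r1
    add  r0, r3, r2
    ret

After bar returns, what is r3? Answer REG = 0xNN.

REG = 0x0f

prologue: push r0 -> mem[0xdf]=0xb2, sp=0xdf
body[0] add  r5, r5, #60 -> r5=0xaf
body[1] add  r3, r0, r4 -> r3=0x85
body[2] sub  r3, r4, r1 -> r3=0x0f
body[3] add  r0, r3, r2 -> r0=0x37
epilogue: pop r0=0xb2, sp=0xe0
r3 is caller-saved -> body value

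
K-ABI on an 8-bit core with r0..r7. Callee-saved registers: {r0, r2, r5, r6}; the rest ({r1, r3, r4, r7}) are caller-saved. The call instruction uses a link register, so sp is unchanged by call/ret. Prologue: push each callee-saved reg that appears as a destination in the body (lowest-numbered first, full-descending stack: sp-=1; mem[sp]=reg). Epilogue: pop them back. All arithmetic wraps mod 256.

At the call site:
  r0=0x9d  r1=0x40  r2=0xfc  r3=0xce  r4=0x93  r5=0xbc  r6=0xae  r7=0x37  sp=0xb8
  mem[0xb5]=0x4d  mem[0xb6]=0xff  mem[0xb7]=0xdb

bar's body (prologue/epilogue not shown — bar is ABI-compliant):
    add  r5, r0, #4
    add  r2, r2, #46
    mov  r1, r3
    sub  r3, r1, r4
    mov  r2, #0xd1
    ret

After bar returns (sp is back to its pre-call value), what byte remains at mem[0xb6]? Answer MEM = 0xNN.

MEM = 0xbc

prologue: push r2 → mem[0xb7]=0xfc, sp=0xb7
prologue: push r5 → mem[0xb6]=0xbc, sp=0xb6
body[0] add  r5, r0, #4 → r5=0xa1
body[1] add  r2, r2, #46 → r2=0x2a
body[2] mov  r1, r3 → r1=0xce
body[3] sub  r3, r1, r4 → r3=0x3b
body[4] mov  r2, #0xd1 → r2=0xd1
epilogue: pop r5=0xbc, sp=0xb7
epilogue: pop r2=0xfc, sp=0xb8
prologue pushed ['r2', 'r5'] at ['0xb7', '0xb6']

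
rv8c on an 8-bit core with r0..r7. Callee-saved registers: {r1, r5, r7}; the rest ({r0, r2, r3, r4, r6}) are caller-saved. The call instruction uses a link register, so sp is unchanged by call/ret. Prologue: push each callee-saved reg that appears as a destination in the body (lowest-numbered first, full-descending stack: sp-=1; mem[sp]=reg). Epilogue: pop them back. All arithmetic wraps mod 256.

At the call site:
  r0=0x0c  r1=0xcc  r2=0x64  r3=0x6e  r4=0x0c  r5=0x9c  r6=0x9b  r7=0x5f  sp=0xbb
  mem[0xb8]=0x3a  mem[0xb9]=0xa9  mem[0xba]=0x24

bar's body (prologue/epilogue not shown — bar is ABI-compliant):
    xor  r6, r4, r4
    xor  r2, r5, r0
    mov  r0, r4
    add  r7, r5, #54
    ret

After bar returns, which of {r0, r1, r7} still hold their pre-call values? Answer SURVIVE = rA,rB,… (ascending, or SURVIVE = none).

SURVIVE = r0,r1,r7

prologue: push r7 -> mem[0xba]=0x5f, sp=0xba
body[0] xor  r6, r4, r4 -> r6=0x00
body[1] xor  r2, r5, r0 -> r2=0x90
body[2] mov  r0, r4 -> r0=0x0c
body[3] add  r7, r5, #54 -> r7=0xd2
epilogue: pop r7=0x5f, sp=0xbb
r0: caller-saved, written=True
r1: callee-saved, written=False
r7: callee-saved, written=True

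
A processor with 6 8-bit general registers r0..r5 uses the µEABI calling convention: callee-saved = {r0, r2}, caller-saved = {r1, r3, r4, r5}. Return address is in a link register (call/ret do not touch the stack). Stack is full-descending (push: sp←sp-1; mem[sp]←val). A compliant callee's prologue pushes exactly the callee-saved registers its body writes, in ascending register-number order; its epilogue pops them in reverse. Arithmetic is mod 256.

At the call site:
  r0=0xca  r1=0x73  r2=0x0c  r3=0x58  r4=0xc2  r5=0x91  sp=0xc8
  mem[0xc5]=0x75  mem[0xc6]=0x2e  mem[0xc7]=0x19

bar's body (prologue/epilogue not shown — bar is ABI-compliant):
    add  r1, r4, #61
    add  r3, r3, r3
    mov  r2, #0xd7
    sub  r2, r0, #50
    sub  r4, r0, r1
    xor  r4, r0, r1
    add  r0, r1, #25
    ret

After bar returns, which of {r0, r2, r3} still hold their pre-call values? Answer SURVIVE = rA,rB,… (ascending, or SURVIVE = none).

SURVIVE = r0,r2

prologue: push r0 → mem[0xc7]=0xca, sp=0xc7
prologue: push r2 → mem[0xc6]=0x0c, sp=0xc6
body[0] add  r1, r4, #61 → r1=0xff
body[1] add  r3, r3, r3 → r3=0xb0
body[2] mov  r2, #0xd7 → r2=0xd7
body[3] sub  r2, r0, #50 → r2=0x98
body[4] sub  r4, r0, r1 → r4=0xcb
body[5] xor  r4, r0, r1 → r4=0x35
body[6] add  r0, r1, #25 → r0=0x18
epilogue: pop r2=0x0c, sp=0xc7
epilogue: pop r0=0xca, sp=0xc8
r0: callee-saved, written=True
r2: callee-saved, written=True
r3: caller-saved, written=True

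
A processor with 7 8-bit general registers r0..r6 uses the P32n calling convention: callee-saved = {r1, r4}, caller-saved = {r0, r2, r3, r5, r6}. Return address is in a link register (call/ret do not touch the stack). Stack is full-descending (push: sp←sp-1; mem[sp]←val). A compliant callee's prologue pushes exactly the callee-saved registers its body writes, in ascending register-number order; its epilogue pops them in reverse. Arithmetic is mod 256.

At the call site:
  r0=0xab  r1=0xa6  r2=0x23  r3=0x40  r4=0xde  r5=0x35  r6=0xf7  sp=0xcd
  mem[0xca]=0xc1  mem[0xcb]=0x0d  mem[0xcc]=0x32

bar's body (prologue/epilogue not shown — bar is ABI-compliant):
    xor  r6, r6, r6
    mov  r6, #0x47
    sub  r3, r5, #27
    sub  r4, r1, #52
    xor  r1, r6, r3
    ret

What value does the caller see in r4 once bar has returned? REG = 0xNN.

prologue: push r1 -> mem[0xcc]=0xa6, sp=0xcc
prologue: push r4 -> mem[0xcb]=0xde, sp=0xcb
body[0] xor  r6, r6, r6 -> r6=0x00
body[1] mov  r6, #0x47 -> r6=0x47
body[2] sub  r3, r5, #27 -> r3=0x1a
body[3] sub  r4, r1, #52 -> r4=0x72
body[4] xor  r1, r6, r3 -> r1=0x5d
epilogue: pop r4=0xde, sp=0xcc
epilogue: pop r1=0xa6, sp=0xcd
r4 is callee-saved -> restored

REG = 0xde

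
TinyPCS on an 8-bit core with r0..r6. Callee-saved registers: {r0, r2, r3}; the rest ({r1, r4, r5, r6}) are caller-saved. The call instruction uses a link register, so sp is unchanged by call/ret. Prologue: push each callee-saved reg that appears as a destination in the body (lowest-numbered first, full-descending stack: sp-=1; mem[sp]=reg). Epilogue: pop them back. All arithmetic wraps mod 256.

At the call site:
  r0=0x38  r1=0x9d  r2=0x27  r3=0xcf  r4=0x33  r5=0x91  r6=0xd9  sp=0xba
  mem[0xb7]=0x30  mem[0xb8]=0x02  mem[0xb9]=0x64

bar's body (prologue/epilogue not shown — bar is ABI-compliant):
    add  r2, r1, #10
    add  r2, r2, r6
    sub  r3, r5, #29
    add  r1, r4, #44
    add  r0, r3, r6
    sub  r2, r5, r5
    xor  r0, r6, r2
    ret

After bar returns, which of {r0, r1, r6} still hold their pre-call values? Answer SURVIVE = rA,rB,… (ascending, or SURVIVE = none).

SURVIVE = r0,r6

prologue: push r0 -> mem[0xb9]=0x38, sp=0xb9
prologue: push r2 -> mem[0xb8]=0x27, sp=0xb8
prologue: push r3 -> mem[0xb7]=0xcf, sp=0xb7
body[0] add  r2, r1, #10 -> r2=0xa7
body[1] add  r2, r2, r6 -> r2=0x80
body[2] sub  r3, r5, #29 -> r3=0x74
body[3] add  r1, r4, #44 -> r1=0x5f
body[4] add  r0, r3, r6 -> r0=0x4d
body[5] sub  r2, r5, r5 -> r2=0x00
body[6] xor  r0, r6, r2 -> r0=0xd9
epilogue: pop r3=0xcf, sp=0xb8
epilogue: pop r2=0x27, sp=0xb9
epilogue: pop r0=0x38, sp=0xba
r0: callee-saved, written=True
r1: caller-saved, written=True
r6: caller-saved, written=False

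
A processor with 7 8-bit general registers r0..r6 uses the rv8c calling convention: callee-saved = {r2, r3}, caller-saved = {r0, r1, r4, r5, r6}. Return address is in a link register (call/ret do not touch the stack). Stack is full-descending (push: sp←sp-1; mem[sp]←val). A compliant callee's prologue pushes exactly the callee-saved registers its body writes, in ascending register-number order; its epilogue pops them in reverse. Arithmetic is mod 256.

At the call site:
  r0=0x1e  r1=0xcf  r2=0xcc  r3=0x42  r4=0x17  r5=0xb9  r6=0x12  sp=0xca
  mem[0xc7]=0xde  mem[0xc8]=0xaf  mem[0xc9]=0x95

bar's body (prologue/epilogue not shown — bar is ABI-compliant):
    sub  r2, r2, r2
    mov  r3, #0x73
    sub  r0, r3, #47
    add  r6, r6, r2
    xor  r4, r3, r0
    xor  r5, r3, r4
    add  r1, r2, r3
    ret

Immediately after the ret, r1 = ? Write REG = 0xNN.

REG = 0x73

prologue: push r2 -> mem[0xc9]=0xcc, sp=0xc9
prologue: push r3 -> mem[0xc8]=0x42, sp=0xc8
body[0] sub  r2, r2, r2 -> r2=0x00
body[1] mov  r3, #0x73 -> r3=0x73
body[2] sub  r0, r3, #47 -> r0=0x44
body[3] add  r6, r6, r2 -> r6=0x12
body[4] xor  r4, r3, r0 -> r4=0x37
body[5] xor  r5, r3, r4 -> r5=0x44
body[6] add  r1, r2, r3 -> r1=0x73
epilogue: pop r3=0x42, sp=0xc9
epilogue: pop r2=0xcc, sp=0xca
r1 is caller-saved -> body value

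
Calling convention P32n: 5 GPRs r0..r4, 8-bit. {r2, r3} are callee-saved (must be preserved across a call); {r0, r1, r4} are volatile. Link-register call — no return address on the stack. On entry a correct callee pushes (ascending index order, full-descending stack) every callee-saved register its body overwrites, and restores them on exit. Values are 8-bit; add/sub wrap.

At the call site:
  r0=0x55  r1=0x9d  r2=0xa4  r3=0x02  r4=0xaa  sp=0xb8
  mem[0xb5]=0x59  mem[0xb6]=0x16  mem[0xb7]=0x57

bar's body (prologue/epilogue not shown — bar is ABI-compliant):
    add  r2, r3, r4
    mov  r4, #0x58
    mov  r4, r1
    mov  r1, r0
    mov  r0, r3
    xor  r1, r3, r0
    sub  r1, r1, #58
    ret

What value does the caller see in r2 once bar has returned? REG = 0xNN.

REG = 0xa4

prologue: push r2 -> mem[0xb7]=0xa4, sp=0xb7
body[0] add  r2, r3, r4 -> r2=0xac
body[1] mov  r4, #0x58 -> r4=0x58
body[2] mov  r4, r1 -> r4=0x9d
body[3] mov  r1, r0 -> r1=0x55
body[4] mov  r0, r3 -> r0=0x02
body[5] xor  r1, r3, r0 -> r1=0x00
body[6] sub  r1, r1, #58 -> r1=0xc6
epilogue: pop r2=0xa4, sp=0xb8
r2 is callee-saved -> restored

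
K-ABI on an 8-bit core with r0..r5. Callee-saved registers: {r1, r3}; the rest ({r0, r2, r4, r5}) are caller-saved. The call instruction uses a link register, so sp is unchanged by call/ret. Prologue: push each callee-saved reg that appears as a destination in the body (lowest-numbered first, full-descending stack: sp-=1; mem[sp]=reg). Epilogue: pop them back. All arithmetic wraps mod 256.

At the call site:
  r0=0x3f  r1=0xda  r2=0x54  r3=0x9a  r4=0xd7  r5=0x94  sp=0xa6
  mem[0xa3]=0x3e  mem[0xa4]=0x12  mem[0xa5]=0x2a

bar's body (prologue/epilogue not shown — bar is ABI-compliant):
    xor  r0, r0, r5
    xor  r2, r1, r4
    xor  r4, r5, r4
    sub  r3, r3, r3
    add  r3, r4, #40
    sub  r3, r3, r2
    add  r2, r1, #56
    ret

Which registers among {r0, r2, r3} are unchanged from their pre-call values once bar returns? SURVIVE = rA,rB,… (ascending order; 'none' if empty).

SURVIVE = r3

prologue: push r3 → mem[0xa5]=0x9a, sp=0xa5
body[0] xor  r0, r0, r5 → r0=0xab
body[1] xor  r2, r1, r4 → r2=0x0d
body[2] xor  r4, r5, r4 → r4=0x43
body[3] sub  r3, r3, r3 → r3=0x00
body[4] add  r3, r4, #40 → r3=0x6b
body[5] sub  r3, r3, r2 → r3=0x5e
body[6] add  r2, r1, #56 → r2=0x12
epilogue: pop r3=0x9a, sp=0xa6
r0: caller-saved, written=True
r2: caller-saved, written=True
r3: callee-saved, written=True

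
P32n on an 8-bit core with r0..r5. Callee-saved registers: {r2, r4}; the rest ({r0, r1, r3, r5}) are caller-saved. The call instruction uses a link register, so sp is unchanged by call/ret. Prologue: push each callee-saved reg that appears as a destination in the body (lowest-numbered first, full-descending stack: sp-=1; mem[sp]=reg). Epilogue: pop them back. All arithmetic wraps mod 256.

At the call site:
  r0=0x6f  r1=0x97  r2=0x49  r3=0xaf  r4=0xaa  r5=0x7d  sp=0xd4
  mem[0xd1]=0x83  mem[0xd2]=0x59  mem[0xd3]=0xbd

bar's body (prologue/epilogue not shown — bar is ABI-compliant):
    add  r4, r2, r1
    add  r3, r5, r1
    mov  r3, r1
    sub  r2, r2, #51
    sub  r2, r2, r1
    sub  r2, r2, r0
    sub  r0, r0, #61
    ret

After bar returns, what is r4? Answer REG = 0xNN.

prologue: push r2 -> mem[0xd3]=0x49, sp=0xd3
prologue: push r4 -> mem[0xd2]=0xaa, sp=0xd2
body[0] add  r4, r2, r1 -> r4=0xe0
body[1] add  r3, r5, r1 -> r3=0x14
body[2] mov  r3, r1 -> r3=0x97
body[3] sub  r2, r2, #51 -> r2=0x16
body[4] sub  r2, r2, r1 -> r2=0x7f
body[5] sub  r2, r2, r0 -> r2=0x10
body[6] sub  r0, r0, #61 -> r0=0x32
epilogue: pop r4=0xaa, sp=0xd3
epilogue: pop r2=0x49, sp=0xd4
r4 is callee-saved -> restored

REG = 0xaa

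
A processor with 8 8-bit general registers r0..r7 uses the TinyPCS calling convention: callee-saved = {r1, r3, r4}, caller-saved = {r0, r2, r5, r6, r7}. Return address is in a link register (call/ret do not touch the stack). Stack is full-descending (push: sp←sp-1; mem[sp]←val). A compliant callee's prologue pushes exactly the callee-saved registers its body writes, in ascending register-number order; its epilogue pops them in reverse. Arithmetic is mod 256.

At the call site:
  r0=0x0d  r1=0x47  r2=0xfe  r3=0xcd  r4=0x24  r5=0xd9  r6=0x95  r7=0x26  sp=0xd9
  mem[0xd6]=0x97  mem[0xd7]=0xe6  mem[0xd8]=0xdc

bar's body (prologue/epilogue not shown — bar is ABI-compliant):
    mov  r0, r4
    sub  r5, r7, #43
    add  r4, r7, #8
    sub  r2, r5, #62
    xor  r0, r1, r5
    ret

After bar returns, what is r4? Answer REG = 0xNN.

REG = 0x24

prologue: push r4 -> mem[0xd8]=0x24, sp=0xd8
body[0] mov  r0, r4 -> r0=0x24
body[1] sub  r5, r7, #43 -> r5=0xfb
body[2] add  r4, r7, #8 -> r4=0x2e
body[3] sub  r2, r5, #62 -> r2=0xbd
body[4] xor  r0, r1, r5 -> r0=0xbc
epilogue: pop r4=0x24, sp=0xd9
r4 is callee-saved -> restored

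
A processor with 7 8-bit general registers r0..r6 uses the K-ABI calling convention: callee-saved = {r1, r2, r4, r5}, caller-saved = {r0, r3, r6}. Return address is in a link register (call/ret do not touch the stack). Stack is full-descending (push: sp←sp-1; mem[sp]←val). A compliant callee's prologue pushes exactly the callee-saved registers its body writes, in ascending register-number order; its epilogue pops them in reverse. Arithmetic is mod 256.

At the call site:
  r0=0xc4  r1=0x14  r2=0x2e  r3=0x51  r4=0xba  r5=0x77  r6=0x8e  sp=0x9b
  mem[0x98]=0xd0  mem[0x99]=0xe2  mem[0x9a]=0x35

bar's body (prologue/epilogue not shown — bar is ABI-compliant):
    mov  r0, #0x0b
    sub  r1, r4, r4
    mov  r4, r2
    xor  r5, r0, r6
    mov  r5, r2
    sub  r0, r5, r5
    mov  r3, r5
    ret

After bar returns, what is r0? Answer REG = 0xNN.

prologue: push r1 → mem[0x9a]=0x14, sp=0x9a
prologue: push r4 → mem[0x99]=0xba, sp=0x99
prologue: push r5 → mem[0x98]=0x77, sp=0x98
body[0] mov  r0, #0x0b → r0=0x0b
body[1] sub  r1, r4, r4 → r1=0x00
body[2] mov  r4, r2 → r4=0x2e
body[3] xor  r5, r0, r6 → r5=0x85
body[4] mov  r5, r2 → r5=0x2e
body[5] sub  r0, r5, r5 → r0=0x00
body[6] mov  r3, r5 → r3=0x2e
epilogue: pop r5=0x77, sp=0x99
epilogue: pop r4=0xba, sp=0x9a
epilogue: pop r1=0x14, sp=0x9b
r0 is caller-saved → body value

REG = 0x00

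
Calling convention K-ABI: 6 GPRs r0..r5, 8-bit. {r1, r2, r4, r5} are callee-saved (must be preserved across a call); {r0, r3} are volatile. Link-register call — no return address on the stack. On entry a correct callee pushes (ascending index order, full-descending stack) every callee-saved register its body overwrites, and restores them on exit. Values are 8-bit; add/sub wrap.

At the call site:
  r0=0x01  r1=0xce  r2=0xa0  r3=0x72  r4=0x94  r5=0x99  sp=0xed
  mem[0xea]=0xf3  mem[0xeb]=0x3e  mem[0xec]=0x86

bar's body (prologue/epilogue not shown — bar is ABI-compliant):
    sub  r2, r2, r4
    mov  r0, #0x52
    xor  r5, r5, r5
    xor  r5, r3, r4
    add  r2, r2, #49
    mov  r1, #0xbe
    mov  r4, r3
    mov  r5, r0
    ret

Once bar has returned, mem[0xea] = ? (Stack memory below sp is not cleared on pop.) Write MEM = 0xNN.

MEM = 0x94

prologue: push r1 → mem[0xec]=0xce, sp=0xec
prologue: push r2 → mem[0xeb]=0xa0, sp=0xeb
prologue: push r4 → mem[0xea]=0x94, sp=0xea
prologue: push r5 → mem[0xe9]=0x99, sp=0xe9
body[0] sub  r2, r2, r4 → r2=0x0c
body[1] mov  r0, #0x52 → r0=0x52
body[2] xor  r5, r5, r5 → r5=0x00
body[3] xor  r5, r3, r4 → r5=0xe6
body[4] add  r2, r2, #49 → r2=0x3d
body[5] mov  r1, #0xbe → r1=0xbe
body[6] mov  r4, r3 → r4=0x72
body[7] mov  r5, r0 → r5=0x52
epilogue: pop r5=0x99, sp=0xea
epilogue: pop r4=0x94, sp=0xeb
epilogue: pop r2=0xa0, sp=0xec
epilogue: pop r1=0xce, sp=0xed
prologue pushed ['r1', 'r2', 'r4', 'r5'] at ['0xec', '0xeb', '0xea', '0xe9']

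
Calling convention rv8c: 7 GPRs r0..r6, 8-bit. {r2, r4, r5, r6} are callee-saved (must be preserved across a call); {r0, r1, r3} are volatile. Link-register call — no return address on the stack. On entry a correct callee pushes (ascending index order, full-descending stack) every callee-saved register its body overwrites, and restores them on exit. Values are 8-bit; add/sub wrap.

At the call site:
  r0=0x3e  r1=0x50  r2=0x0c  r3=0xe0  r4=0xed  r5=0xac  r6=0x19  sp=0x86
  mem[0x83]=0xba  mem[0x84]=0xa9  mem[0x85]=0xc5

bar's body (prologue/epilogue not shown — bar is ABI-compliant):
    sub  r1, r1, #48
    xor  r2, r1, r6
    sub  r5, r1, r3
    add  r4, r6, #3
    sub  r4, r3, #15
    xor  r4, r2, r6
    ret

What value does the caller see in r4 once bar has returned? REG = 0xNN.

REG = 0xed

prologue: push r2 -> mem[0x85]=0x0c, sp=0x85
prologue: push r4 -> mem[0x84]=0xed, sp=0x84
prologue: push r5 -> mem[0x83]=0xac, sp=0x83
body[0] sub  r1, r1, #48 -> r1=0x20
body[1] xor  r2, r1, r6 -> r2=0x39
body[2] sub  r5, r1, r3 -> r5=0x40
body[3] add  r4, r6, #3 -> r4=0x1c
body[4] sub  r4, r3, #15 -> r4=0xd1
body[5] xor  r4, r2, r6 -> r4=0x20
epilogue: pop r5=0xac, sp=0x84
epilogue: pop r4=0xed, sp=0x85
epilogue: pop r2=0x0c, sp=0x86
r4 is callee-saved -> restored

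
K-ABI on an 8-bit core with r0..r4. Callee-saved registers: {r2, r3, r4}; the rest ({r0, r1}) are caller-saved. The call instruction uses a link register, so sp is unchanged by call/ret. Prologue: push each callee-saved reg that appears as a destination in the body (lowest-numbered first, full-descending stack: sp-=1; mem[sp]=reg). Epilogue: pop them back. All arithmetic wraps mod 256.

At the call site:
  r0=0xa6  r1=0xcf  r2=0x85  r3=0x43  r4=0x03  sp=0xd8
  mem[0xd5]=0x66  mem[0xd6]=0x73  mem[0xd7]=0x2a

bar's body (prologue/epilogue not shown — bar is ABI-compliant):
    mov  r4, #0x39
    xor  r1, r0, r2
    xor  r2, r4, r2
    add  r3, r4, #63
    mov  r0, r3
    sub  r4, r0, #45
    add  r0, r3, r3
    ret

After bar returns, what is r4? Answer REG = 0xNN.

REG = 0x03

prologue: push r2 -> mem[0xd7]=0x85, sp=0xd7
prologue: push r3 -> mem[0xd6]=0x43, sp=0xd6
prologue: push r4 -> mem[0xd5]=0x03, sp=0xd5
body[0] mov  r4, #0x39 -> r4=0x39
body[1] xor  r1, r0, r2 -> r1=0x23
body[2] xor  r2, r4, r2 -> r2=0xbc
body[3] add  r3, r4, #63 -> r3=0x78
body[4] mov  r0, r3 -> r0=0x78
body[5] sub  r4, r0, #45 -> r4=0x4b
body[6] add  r0, r3, r3 -> r0=0xf0
epilogue: pop r4=0x03, sp=0xd6
epilogue: pop r3=0x43, sp=0xd7
epilogue: pop r2=0x85, sp=0xd8
r4 is callee-saved -> restored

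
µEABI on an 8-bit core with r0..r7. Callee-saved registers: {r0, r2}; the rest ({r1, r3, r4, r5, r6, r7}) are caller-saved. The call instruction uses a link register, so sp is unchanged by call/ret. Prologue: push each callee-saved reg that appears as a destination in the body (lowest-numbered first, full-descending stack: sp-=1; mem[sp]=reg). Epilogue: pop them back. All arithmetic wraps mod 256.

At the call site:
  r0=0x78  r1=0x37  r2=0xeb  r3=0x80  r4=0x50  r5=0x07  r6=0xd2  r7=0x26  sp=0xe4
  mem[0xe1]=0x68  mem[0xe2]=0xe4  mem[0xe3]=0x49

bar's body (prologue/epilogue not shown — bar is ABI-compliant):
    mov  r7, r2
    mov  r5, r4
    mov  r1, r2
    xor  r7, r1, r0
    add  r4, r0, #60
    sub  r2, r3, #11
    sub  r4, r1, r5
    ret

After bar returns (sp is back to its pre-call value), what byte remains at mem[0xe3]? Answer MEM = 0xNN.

prologue: push r2 -> mem[0xe3]=0xeb, sp=0xe3
body[0] mov  r7, r2 -> r7=0xeb
body[1] mov  r5, r4 -> r5=0x50
body[2] mov  r1, r2 -> r1=0xeb
body[3] xor  r7, r1, r0 -> r7=0x93
body[4] add  r4, r0, #60 -> r4=0xb4
body[5] sub  r2, r3, #11 -> r2=0x75
body[6] sub  r4, r1, r5 -> r4=0x9b
epilogue: pop r2=0xeb, sp=0xe4
prologue pushed ['r2'] at ['0xe3']

MEM = 0xeb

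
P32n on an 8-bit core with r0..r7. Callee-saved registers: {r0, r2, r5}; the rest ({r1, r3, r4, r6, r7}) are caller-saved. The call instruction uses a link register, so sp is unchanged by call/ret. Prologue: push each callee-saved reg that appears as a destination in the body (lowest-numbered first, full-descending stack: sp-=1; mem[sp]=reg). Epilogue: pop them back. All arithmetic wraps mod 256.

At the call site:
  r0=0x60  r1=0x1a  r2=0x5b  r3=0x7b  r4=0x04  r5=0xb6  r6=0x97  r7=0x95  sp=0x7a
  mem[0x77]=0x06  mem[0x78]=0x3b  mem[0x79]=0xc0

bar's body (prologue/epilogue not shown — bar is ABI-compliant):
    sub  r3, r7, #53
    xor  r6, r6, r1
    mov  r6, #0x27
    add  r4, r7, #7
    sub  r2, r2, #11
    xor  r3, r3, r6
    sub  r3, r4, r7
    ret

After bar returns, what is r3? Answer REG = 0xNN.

prologue: push r2 → mem[0x79]=0x5b, sp=0x79
body[0] sub  r3, r7, #53 → r3=0x60
body[1] xor  r6, r6, r1 → r6=0x8d
body[2] mov  r6, #0x27 → r6=0x27
body[3] add  r4, r7, #7 → r4=0x9c
body[4] sub  r2, r2, #11 → r2=0x50
body[5] xor  r3, r3, r6 → r3=0x47
body[6] sub  r3, r4, r7 → r3=0x07
epilogue: pop r2=0x5b, sp=0x7a
r3 is caller-saved → body value

REG = 0x07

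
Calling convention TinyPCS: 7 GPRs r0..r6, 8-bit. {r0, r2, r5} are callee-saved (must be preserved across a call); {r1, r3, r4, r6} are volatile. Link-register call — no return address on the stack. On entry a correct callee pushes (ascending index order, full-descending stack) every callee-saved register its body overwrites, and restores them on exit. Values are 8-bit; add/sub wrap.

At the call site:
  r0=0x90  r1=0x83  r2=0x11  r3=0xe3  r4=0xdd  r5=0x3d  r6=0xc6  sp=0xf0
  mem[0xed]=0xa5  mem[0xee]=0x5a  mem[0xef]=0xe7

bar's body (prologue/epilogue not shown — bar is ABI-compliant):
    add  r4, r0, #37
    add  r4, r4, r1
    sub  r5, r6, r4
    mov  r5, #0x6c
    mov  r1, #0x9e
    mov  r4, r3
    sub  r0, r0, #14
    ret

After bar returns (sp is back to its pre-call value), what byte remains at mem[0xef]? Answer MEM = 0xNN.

MEM = 0x90

prologue: push r0 -> mem[0xef]=0x90, sp=0xef
prologue: push r5 -> mem[0xee]=0x3d, sp=0xee
body[0] add  r4, r0, #37 -> r4=0xb5
body[1] add  r4, r4, r1 -> r4=0x38
body[2] sub  r5, r6, r4 -> r5=0x8e
body[3] mov  r5, #0x6c -> r5=0x6c
body[4] mov  r1, #0x9e -> r1=0x9e
body[5] mov  r4, r3 -> r4=0xe3
body[6] sub  r0, r0, #14 -> r0=0x82
epilogue: pop r5=0x3d, sp=0xef
epilogue: pop r0=0x90, sp=0xf0
prologue pushed ['r0', 'r5'] at ['0xef', '0xee']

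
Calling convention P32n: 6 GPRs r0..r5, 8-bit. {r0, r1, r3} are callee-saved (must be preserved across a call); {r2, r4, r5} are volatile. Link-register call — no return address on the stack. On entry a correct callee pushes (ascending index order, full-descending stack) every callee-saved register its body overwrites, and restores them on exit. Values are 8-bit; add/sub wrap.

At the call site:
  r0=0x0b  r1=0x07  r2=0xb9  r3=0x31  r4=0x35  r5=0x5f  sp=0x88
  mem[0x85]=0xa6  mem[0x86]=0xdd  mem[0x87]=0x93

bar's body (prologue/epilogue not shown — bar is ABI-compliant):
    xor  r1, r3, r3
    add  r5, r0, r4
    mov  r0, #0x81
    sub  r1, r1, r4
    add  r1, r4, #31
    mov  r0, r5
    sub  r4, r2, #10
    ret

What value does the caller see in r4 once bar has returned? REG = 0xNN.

REG = 0xaf

prologue: push r0 → mem[0x87]=0x0b, sp=0x87
prologue: push r1 → mem[0x86]=0x07, sp=0x86
body[0] xor  r1, r3, r3 → r1=0x00
body[1] add  r5, r0, r4 → r5=0x40
body[2] mov  r0, #0x81 → r0=0x81
body[3] sub  r1, r1, r4 → r1=0xcb
body[4] add  r1, r4, #31 → r1=0x54
body[5] mov  r0, r5 → r0=0x40
body[6] sub  r4, r2, #10 → r4=0xaf
epilogue: pop r1=0x07, sp=0x87
epilogue: pop r0=0x0b, sp=0x88
r4 is caller-saved → body value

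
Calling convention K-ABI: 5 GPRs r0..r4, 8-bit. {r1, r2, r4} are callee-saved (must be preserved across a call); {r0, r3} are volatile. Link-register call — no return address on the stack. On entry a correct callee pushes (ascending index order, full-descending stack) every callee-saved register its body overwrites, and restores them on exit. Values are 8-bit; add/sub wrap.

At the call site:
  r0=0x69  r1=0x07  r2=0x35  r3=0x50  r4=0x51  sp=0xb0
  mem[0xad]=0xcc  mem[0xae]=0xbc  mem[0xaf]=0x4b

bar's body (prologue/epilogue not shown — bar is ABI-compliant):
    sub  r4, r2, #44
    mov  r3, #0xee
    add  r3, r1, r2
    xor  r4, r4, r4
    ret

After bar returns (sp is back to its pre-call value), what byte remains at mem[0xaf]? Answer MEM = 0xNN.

prologue: push r4 → mem[0xaf]=0x51, sp=0xaf
body[0] sub  r4, r2, #44 → r4=0x09
body[1] mov  r3, #0xee → r3=0xee
body[2] add  r3, r1, r2 → r3=0x3c
body[3] xor  r4, r4, r4 → r4=0x00
epilogue: pop r4=0x51, sp=0xb0
prologue pushed ['r4'] at ['0xaf']

MEM = 0x51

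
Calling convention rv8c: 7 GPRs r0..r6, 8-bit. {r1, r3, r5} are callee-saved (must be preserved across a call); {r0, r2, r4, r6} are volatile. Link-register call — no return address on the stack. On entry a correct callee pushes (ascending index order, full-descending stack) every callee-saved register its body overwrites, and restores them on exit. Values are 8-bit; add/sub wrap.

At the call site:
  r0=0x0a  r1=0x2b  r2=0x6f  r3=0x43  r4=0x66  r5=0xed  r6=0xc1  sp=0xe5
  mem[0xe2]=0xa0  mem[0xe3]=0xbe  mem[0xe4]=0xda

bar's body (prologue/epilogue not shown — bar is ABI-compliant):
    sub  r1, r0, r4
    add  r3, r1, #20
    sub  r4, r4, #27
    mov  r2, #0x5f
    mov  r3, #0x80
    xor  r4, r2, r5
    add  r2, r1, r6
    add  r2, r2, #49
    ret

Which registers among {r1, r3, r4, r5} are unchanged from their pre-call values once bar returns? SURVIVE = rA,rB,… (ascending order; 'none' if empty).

prologue: push r1 → mem[0xe4]=0x2b, sp=0xe4
prologue: push r3 → mem[0xe3]=0x43, sp=0xe3
body[0] sub  r1, r0, r4 → r1=0xa4
body[1] add  r3, r1, #20 → r3=0xb8
body[2] sub  r4, r4, #27 → r4=0x4b
body[3] mov  r2, #0x5f → r2=0x5f
body[4] mov  r3, #0x80 → r3=0x80
body[5] xor  r4, r2, r5 → r4=0xb2
body[6] add  r2, r1, r6 → r2=0x65
body[7] add  r2, r2, #49 → r2=0x96
epilogue: pop r3=0x43, sp=0xe4
epilogue: pop r1=0x2b, sp=0xe5
r1: callee-saved, written=True
r3: callee-saved, written=True
r4: caller-saved, written=True
r5: callee-saved, written=False

SURVIVE = r1,r3,r5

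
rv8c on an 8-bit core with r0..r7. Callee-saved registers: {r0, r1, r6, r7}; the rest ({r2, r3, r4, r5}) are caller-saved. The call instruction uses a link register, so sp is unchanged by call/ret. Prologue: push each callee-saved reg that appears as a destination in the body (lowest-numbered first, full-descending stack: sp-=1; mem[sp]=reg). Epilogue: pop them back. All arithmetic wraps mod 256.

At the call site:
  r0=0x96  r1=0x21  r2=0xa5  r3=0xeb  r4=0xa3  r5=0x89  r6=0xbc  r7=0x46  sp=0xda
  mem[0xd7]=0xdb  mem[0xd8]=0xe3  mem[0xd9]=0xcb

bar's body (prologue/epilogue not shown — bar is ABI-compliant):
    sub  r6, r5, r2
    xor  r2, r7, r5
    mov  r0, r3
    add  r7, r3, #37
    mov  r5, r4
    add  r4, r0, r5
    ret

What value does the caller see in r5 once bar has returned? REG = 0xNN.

prologue: push r0 → mem[0xd9]=0x96, sp=0xd9
prologue: push r6 → mem[0xd8]=0xbc, sp=0xd8
prologue: push r7 → mem[0xd7]=0x46, sp=0xd7
body[0] sub  r6, r5, r2 → r6=0xe4
body[1] xor  r2, r7, r5 → r2=0xcf
body[2] mov  r0, r3 → r0=0xeb
body[3] add  r7, r3, #37 → r7=0x10
body[4] mov  r5, r4 → r5=0xa3
body[5] add  r4, r0, r5 → r4=0x8e
epilogue: pop r7=0x46, sp=0xd8
epilogue: pop r6=0xbc, sp=0xd9
epilogue: pop r0=0x96, sp=0xda
r5 is caller-saved → body value

REG = 0xa3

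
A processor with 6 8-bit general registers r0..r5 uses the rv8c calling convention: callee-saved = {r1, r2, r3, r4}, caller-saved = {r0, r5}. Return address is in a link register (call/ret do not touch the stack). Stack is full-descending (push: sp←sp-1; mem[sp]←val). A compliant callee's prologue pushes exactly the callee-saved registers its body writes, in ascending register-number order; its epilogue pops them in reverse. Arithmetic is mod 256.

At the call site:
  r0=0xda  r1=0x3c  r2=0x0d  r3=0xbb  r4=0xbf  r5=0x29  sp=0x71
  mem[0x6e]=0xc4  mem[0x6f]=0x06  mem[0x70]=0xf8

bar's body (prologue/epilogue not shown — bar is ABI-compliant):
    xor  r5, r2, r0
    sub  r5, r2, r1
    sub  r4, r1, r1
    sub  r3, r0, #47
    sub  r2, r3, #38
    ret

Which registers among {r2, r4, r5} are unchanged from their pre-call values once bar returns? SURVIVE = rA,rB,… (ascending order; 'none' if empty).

prologue: push r2 -> mem[0x70]=0x0d, sp=0x70
prologue: push r3 -> mem[0x6f]=0xbb, sp=0x6f
prologue: push r4 -> mem[0x6e]=0xbf, sp=0x6e
body[0] xor  r5, r2, r0 -> r5=0xd7
body[1] sub  r5, r2, r1 -> r5=0xd1
body[2] sub  r4, r1, r1 -> r4=0x00
body[3] sub  r3, r0, #47 -> r3=0xab
body[4] sub  r2, r3, #38 -> r2=0x85
epilogue: pop r4=0xbf, sp=0x6f
epilogue: pop r3=0xbb, sp=0x70
epilogue: pop r2=0x0d, sp=0x71
r2: callee-saved, written=True
r4: callee-saved, written=True
r5: caller-saved, written=True

SURVIVE = r2,r4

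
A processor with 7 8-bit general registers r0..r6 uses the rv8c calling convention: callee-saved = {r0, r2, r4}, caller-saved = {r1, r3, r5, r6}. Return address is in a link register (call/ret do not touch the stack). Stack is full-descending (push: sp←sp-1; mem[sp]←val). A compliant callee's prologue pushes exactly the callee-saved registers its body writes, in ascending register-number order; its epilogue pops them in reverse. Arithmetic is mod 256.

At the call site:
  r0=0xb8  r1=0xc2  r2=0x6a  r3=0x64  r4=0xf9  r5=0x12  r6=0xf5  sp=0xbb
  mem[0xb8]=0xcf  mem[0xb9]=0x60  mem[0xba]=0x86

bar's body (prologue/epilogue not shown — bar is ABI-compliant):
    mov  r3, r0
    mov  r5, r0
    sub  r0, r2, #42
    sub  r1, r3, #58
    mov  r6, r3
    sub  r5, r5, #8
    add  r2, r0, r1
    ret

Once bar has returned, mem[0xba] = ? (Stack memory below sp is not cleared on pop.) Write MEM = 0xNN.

MEM = 0xb8

prologue: push r0 -> mem[0xba]=0xb8, sp=0xba
prologue: push r2 -> mem[0xb9]=0x6a, sp=0xb9
body[0] mov  r3, r0 -> r3=0xb8
body[1] mov  r5, r0 -> r5=0xb8
body[2] sub  r0, r2, #42 -> r0=0x40
body[3] sub  r1, r3, #58 -> r1=0x7e
body[4] mov  r6, r3 -> r6=0xb8
body[5] sub  r5, r5, #8 -> r5=0xb0
body[6] add  r2, r0, r1 -> r2=0xbe
epilogue: pop r2=0x6a, sp=0xba
epilogue: pop r0=0xb8, sp=0xbb
prologue pushed ['r0', 'r2'] at ['0xba', '0xb9']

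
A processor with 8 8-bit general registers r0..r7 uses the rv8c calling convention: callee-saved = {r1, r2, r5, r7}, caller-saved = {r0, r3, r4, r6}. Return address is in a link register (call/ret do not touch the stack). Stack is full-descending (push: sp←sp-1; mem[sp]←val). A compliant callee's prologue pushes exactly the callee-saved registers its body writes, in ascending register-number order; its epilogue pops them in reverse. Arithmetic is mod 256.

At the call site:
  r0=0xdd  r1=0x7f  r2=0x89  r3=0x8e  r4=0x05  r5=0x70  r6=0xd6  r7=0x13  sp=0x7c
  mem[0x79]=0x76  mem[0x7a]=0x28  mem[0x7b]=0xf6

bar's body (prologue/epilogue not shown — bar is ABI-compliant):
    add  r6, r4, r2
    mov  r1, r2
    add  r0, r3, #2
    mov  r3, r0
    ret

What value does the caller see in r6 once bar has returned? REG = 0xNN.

REG = 0x8e

prologue: push r1 -> mem[0x7b]=0x7f, sp=0x7b
body[0] add  r6, r4, r2 -> r6=0x8e
body[1] mov  r1, r2 -> r1=0x89
body[2] add  r0, r3, #2 -> r0=0x90
body[3] mov  r3, r0 -> r3=0x90
epilogue: pop r1=0x7f, sp=0x7c
r6 is caller-saved -> body value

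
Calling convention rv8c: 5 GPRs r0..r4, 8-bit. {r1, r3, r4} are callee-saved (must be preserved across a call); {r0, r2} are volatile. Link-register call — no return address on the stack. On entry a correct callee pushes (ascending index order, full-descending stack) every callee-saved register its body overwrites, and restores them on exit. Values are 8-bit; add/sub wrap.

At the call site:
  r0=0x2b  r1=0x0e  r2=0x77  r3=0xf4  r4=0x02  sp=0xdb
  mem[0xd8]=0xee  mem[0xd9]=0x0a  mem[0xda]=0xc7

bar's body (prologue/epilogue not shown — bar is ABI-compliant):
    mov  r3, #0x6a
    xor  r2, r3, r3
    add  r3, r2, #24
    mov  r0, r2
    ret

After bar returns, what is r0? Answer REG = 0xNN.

REG = 0x00

prologue: push r3 -> mem[0xda]=0xf4, sp=0xda
body[0] mov  r3, #0x6a -> r3=0x6a
body[1] xor  r2, r3, r3 -> r2=0x00
body[2] add  r3, r2, #24 -> r3=0x18
body[3] mov  r0, r2 -> r0=0x00
epilogue: pop r3=0xf4, sp=0xdb
r0 is caller-saved -> body value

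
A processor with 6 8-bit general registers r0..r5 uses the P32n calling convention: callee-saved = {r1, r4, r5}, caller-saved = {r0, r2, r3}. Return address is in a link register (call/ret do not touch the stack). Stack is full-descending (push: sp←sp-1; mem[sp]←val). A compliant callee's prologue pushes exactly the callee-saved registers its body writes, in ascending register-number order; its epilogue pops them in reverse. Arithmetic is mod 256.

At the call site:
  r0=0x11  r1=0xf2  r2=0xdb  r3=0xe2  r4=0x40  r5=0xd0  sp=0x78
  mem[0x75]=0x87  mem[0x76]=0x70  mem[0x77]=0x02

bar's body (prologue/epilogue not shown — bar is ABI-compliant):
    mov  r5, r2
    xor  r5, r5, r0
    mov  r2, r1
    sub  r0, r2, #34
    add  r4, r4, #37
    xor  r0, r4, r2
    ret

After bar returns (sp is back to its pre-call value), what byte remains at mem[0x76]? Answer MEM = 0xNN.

MEM = 0xd0

prologue: push r4 -> mem[0x77]=0x40, sp=0x77
prologue: push r5 -> mem[0x76]=0xd0, sp=0x76
body[0] mov  r5, r2 -> r5=0xdb
body[1] xor  r5, r5, r0 -> r5=0xca
body[2] mov  r2, r1 -> r2=0xf2
body[3] sub  r0, r2, #34 -> r0=0xd0
body[4] add  r4, r4, #37 -> r4=0x65
body[5] xor  r0, r4, r2 -> r0=0x97
epilogue: pop r5=0xd0, sp=0x77
epilogue: pop r4=0x40, sp=0x78
prologue pushed ['r4', 'r5'] at ['0x77', '0x76']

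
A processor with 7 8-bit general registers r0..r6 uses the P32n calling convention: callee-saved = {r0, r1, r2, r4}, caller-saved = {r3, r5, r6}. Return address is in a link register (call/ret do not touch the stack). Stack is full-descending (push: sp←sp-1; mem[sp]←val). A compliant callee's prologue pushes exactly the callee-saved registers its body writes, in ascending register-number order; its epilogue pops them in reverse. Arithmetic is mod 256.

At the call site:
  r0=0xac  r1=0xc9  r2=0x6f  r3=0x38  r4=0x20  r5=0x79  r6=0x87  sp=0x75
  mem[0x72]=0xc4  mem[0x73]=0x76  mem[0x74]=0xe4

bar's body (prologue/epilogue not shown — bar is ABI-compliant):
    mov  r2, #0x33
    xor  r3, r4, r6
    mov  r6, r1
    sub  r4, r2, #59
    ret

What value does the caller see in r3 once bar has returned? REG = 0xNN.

REG = 0xa7

prologue: push r2 → mem[0x74]=0x6f, sp=0x74
prologue: push r4 → mem[0x73]=0x20, sp=0x73
body[0] mov  r2, #0x33 → r2=0x33
body[1] xor  r3, r4, r6 → r3=0xa7
body[2] mov  r6, r1 → r6=0xc9
body[3] sub  r4, r2, #59 → r4=0xf8
epilogue: pop r4=0x20, sp=0x74
epilogue: pop r2=0x6f, sp=0x75
r3 is caller-saved → body value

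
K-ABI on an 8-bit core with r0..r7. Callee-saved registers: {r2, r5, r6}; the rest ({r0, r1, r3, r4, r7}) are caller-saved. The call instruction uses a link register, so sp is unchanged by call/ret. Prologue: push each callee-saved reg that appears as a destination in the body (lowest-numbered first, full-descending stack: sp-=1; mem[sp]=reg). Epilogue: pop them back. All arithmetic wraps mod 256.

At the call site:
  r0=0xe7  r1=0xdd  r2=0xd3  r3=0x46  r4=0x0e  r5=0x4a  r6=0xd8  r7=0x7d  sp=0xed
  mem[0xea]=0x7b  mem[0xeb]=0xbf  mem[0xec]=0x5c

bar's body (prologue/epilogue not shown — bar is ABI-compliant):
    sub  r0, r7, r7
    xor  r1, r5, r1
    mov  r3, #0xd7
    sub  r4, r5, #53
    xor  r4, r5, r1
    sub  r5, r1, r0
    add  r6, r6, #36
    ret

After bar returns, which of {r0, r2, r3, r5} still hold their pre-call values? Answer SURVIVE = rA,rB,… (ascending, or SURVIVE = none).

prologue: push r5 -> mem[0xec]=0x4a, sp=0xec
prologue: push r6 -> mem[0xeb]=0xd8, sp=0xeb
body[0] sub  r0, r7, r7 -> r0=0x00
body[1] xor  r1, r5, r1 -> r1=0x97
body[2] mov  r3, #0xd7 -> r3=0xd7
body[3] sub  r4, r5, #53 -> r4=0x15
body[4] xor  r4, r5, r1 -> r4=0xdd
body[5] sub  r5, r1, r0 -> r5=0x97
body[6] add  r6, r6, #36 -> r6=0xfc
epilogue: pop r6=0xd8, sp=0xec
epilogue: pop r5=0x4a, sp=0xed
r0: caller-saved, written=True
r2: callee-saved, written=False
r3: caller-saved, written=True
r5: callee-saved, written=True

SURVIVE = r2,r5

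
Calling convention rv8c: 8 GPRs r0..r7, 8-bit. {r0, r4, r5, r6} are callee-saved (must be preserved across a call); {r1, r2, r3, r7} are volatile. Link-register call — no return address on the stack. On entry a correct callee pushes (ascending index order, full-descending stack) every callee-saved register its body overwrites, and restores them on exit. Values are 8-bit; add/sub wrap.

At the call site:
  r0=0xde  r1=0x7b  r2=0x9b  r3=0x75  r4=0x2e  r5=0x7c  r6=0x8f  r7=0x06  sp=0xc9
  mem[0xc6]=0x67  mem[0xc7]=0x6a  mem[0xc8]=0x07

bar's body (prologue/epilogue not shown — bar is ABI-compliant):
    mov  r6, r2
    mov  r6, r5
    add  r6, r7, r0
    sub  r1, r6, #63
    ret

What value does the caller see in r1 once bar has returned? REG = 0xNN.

prologue: push r6 -> mem[0xc8]=0x8f, sp=0xc8
body[0] mov  r6, r2 -> r6=0x9b
body[1] mov  r6, r5 -> r6=0x7c
body[2] add  r6, r7, r0 -> r6=0xe4
body[3] sub  r1, r6, #63 -> r1=0xa5
epilogue: pop r6=0x8f, sp=0xc9
r1 is caller-saved -> body value

REG = 0xa5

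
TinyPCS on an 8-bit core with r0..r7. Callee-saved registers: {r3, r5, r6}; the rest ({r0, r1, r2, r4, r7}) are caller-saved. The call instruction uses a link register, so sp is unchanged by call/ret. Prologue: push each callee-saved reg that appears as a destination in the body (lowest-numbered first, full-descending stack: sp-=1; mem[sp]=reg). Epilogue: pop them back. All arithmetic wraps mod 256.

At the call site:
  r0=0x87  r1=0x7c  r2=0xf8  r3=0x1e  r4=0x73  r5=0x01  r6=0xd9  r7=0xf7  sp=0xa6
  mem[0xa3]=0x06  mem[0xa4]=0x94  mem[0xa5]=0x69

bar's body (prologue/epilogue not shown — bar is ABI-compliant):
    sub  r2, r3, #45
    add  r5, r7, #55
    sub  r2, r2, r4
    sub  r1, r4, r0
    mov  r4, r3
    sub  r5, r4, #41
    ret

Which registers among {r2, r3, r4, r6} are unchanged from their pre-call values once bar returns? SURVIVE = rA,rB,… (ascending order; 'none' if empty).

prologue: push r5 -> mem[0xa5]=0x01, sp=0xa5
body[0] sub  r2, r3, #45 -> r2=0xf1
body[1] add  r5, r7, #55 -> r5=0x2e
body[2] sub  r2, r2, r4 -> r2=0x7e
body[3] sub  r1, r4, r0 -> r1=0xec
body[4] mov  r4, r3 -> r4=0x1e
body[5] sub  r5, r4, #41 -> r5=0xf5
epilogue: pop r5=0x01, sp=0xa6
r2: caller-saved, written=True
r3: callee-saved, written=False
r4: caller-saved, written=True
r6: callee-saved, written=False

SURVIVE = r3,r6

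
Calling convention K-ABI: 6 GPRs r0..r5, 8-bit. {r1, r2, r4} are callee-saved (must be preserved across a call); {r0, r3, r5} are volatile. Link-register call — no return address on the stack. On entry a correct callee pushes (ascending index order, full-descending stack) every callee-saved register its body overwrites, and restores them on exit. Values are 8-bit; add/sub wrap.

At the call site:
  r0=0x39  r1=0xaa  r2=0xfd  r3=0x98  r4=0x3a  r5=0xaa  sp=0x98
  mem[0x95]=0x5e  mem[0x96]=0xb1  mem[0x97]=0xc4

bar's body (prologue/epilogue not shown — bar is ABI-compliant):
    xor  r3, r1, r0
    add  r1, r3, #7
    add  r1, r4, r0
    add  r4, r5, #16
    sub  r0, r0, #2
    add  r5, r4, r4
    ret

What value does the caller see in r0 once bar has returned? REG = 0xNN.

REG = 0x37

prologue: push r1 → mem[0x97]=0xaa, sp=0x97
prologue: push r4 → mem[0x96]=0x3a, sp=0x96
body[0] xor  r3, r1, r0 → r3=0x93
body[1] add  r1, r3, #7 → r1=0x9a
body[2] add  r1, r4, r0 → r1=0x73
body[3] add  r4, r5, #16 → r4=0xba
body[4] sub  r0, r0, #2 → r0=0x37
body[5] add  r5, r4, r4 → r5=0x74
epilogue: pop r4=0x3a, sp=0x97
epilogue: pop r1=0xaa, sp=0x98
r0 is caller-saved → body value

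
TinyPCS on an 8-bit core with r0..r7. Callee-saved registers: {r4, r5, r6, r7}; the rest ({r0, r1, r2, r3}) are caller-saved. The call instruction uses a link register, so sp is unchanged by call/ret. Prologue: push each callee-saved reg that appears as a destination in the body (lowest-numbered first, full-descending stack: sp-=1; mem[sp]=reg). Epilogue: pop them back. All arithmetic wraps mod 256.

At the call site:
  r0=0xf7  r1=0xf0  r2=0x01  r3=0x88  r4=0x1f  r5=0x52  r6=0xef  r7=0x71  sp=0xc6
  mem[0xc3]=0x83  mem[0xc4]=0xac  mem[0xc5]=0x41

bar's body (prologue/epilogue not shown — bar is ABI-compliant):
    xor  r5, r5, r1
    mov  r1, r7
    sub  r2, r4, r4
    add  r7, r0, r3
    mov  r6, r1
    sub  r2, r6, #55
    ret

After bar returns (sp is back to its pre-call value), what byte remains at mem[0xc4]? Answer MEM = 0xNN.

prologue: push r5 → mem[0xc5]=0x52, sp=0xc5
prologue: push r6 → mem[0xc4]=0xef, sp=0xc4
prologue: push r7 → mem[0xc3]=0x71, sp=0xc3
body[0] xor  r5, r5, r1 → r5=0xa2
body[1] mov  r1, r7 → r1=0x71
body[2] sub  r2, r4, r4 → r2=0x00
body[3] add  r7, r0, r3 → r7=0x7f
body[4] mov  r6, r1 → r6=0x71
body[5] sub  r2, r6, #55 → r2=0x3a
epilogue: pop r7=0x71, sp=0xc4
epilogue: pop r6=0xef, sp=0xc5
epilogue: pop r5=0x52, sp=0xc6
prologue pushed ['r5', 'r6', 'r7'] at ['0xc5', '0xc4', '0xc3']

MEM = 0xef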